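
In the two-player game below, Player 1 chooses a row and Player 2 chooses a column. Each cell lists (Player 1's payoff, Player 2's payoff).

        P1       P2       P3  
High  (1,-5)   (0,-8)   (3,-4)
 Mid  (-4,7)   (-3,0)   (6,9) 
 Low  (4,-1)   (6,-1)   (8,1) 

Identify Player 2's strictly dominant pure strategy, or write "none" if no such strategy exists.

P3

P3 vs P1: High: -4>-5, Mid: 9>7, Low: 1>-1.
P3 vs P2: High: -4>-8, Mid: 9>0, Low: 1>-1.
P3 strictly beats every other strategy against every opponent action, so it is strictly dominant.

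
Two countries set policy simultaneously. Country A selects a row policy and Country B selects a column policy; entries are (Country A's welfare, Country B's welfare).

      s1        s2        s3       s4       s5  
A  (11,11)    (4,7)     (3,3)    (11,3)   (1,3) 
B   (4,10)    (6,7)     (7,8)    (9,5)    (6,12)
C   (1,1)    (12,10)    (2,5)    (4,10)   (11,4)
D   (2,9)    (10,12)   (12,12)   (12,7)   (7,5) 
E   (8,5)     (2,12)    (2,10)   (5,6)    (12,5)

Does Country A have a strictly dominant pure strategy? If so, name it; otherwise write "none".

none

A fails to dominate B at s2 (4<6).
B fails to dominate A at s1 (4<11).
C fails to dominate A at s1 (1<11).
D fails to dominate A at s1 (2<11).
E fails to dominate A at s1 (8<11).
No single strategy dominates all the others.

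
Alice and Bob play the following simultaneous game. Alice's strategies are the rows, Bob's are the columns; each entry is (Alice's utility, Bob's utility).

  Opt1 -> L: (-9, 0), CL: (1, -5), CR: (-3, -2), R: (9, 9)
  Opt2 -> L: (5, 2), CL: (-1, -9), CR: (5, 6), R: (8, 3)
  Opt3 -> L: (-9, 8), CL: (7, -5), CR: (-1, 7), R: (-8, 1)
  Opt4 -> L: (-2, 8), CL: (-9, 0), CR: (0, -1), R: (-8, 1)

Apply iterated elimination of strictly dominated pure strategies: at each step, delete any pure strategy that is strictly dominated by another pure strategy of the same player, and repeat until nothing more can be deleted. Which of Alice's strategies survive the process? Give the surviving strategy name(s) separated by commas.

Opt1, Opt2

For Alice, Opt2 strictly dominates Opt4 on the remaining columns (L: 5>-2, CL: -1>-9, CR: 5>0, R: 8>-8); eliminate Opt4.
Column CL is eliminated: L beats it against every remaining row (Opt1: 0>-5, Opt2: 2>-9, Opt3: 8>-5).
For Alice, Opt2 strictly dominates Opt3 on the remaining columns (L: 5>-9, CR: 5>-1, R: 8>-8); eliminate Opt3.
Bob's strategy L is strictly dominated by R (Opt1: 9>0, Opt2: 3>2) and is removed.
Among the remaining strategies, none is strictly dominated by another pure strategy of the same player, so the elimination stops.
Surviving strategies — Alice: {Opt1, Opt2}; Bob: {CR, R}.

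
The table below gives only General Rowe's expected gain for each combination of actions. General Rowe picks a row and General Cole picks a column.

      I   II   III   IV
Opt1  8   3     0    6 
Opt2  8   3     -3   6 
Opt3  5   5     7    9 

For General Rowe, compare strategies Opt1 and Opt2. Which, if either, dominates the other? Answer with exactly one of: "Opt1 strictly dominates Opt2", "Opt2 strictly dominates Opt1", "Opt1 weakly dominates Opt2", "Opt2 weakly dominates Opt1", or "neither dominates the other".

Opt1's payoffs vs Opt2's, by General Cole's action — I: 8=8, II: 3=3, III: 0>-3, IV: 6=6.
Opt1 is at least as good everywhere and strictly better somewhere (tied only at I, II, IV), so Opt1 weakly but not strictly dominates Opt2.

Opt1 weakly dominates Opt2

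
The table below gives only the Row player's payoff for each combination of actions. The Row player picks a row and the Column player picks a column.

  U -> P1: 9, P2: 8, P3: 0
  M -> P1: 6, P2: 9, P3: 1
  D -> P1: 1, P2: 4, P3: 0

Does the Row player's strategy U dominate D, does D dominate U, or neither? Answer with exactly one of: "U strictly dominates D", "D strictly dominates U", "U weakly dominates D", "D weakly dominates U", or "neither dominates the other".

U weakly dominates D

U's payoffs vs D's, by the Column player's action — P1: 9>1, P2: 8>4, P3: 0=0.
U is at least as good everywhere and strictly better somewhere (tied only at P3), so U weakly but not strictly dominates D.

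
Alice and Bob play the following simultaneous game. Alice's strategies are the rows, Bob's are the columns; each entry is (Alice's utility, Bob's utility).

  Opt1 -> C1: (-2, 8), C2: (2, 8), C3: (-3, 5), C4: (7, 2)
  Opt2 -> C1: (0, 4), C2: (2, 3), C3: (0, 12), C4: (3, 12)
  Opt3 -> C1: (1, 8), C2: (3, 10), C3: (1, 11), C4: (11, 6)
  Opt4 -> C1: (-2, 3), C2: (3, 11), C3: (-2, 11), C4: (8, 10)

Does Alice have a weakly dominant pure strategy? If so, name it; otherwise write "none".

Opt3

Opt3 vs Opt1: C1: 1>-2, C2: 3>2, C3: 1>-3, C4: 11>7.
Opt3 vs Opt2: C1: 1>0, C2: 3>2, C3: 1>0, C4: 11>3.
Opt3 vs Opt4: C1: 1>-2, C2: 3=3, C3: 1>-2, C4: 11>8.
Opt3 is at least as good as every other strategy against every opponent action, so it is weakly dominant.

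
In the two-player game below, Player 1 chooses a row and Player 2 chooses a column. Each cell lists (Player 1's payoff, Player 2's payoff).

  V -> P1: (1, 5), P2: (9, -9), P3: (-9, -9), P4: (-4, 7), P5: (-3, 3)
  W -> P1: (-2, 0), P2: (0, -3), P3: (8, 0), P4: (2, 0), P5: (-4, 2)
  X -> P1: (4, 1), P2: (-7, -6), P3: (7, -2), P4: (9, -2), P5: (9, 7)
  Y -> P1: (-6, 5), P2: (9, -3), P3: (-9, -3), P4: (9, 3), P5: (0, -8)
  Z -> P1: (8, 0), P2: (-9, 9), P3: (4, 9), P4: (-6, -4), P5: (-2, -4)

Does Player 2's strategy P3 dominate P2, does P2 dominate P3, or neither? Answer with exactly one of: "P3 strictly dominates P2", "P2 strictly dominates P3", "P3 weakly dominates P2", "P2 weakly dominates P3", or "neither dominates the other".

P3 weakly dominates P2

Compare P3 to P2 across every action of Player 1: V: -9=-9, W: 0>-3, X: -2>-6, Y: -3=-3, Z: 9=9.
P3 is at least as good everywhere and strictly better somewhere (tied only at V, Y, Z), so P3 weakly but not strictly dominates P2.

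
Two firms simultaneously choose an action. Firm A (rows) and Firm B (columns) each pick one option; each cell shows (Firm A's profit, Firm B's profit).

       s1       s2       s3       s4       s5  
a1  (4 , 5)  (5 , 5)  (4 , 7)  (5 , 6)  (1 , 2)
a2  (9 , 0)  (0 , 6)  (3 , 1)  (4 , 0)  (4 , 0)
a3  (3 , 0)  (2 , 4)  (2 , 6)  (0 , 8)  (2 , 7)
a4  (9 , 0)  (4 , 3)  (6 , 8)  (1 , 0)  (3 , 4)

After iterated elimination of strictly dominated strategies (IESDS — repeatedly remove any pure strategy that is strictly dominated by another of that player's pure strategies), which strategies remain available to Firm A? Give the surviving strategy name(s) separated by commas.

a4

Firm A's strategy a3 is strictly dominated by a4 (s1: 9>3, s2: 4>2, s3: 6>2, s4: 1>0, s5: 3>2) and is removed.
For Firm B, s3 strictly dominates s1 on the remaining rows (a1: 7>5, a2: 1>0, a4: 8>0); eliminate s1.
For Firm B, s3 strictly dominates s4 on the remaining rows (a1: 7>6, a2: 1>0, a4: 8>0); eliminate s4.
Firm B's strategy s5 is strictly dominated by s3 (a1: 7>2, a2: 1>0, a4: 8>4) and is removed.
For Firm A, a1 strictly dominates a2 on the remaining columns (s2: 5>0, s3: 4>3); eliminate a2.
Column s2 is eliminated: s3 beats it against every remaining row (a1: 7>5, a4: 8>3).
Row a1 is eliminated: a4 beats it against every remaining column (s3: 6>4).
Among the remaining strategies, none is strictly dominated by another pure strategy of the same player, so the elimination stops.
Surviving strategies — Firm A: {a4}; Firm B: {s3}.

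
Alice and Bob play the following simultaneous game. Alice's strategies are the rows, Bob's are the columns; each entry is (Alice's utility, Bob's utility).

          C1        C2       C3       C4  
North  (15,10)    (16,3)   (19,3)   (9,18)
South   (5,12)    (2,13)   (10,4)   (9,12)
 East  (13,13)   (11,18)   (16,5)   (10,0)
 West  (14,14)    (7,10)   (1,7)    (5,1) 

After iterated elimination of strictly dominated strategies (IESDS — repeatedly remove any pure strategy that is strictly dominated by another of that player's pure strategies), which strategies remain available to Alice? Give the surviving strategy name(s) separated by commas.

Alice's strategy South is strictly dominated by East (C1: 13>5, C2: 11>2, C3: 16>10, C4: 10>9) and is removed.
For Alice, North strictly dominates West on the remaining columns (C1: 15>14, C2: 16>7, C3: 19>1, C4: 9>5); eliminate West.
Column C3 is eliminated: C1 beats it against every remaining row (North: 10>3, East: 13>5).
Among the remaining strategies, none is strictly dominated by another pure strategy of the same player, so the elimination stops.
Surviving strategies — Alice: {North, East}; Bob: {C1, C2, C4}.

North, East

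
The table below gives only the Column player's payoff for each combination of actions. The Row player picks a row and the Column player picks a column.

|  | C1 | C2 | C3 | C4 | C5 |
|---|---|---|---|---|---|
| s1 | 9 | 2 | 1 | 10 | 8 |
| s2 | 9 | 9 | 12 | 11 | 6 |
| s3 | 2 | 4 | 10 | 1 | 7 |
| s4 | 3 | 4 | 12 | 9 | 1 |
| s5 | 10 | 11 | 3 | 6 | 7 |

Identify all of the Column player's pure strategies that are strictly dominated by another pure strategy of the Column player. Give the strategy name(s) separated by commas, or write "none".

Nothing dominates C1: C2 at s1 (9>2); C3 at s1 (9>1); C4 at s3 (2>1); C5 at s1 (9>8).
Nothing dominates C2: C1 at s2 (9=9); C3 at s1 (2>1); C4 at s3 (4>1); C5 at s2 (9>6).
C3 is not dominated — it holds its own against C1 at s2 (12>9); C2 at s2 (12>9); C4 at s2 (12>11); C5 at s2 (12>6).
C4: no other strategy beats it everywhere (C1 at s1 (10>9); C2 at s1 (10>2); C3 at s1 (10>1); C5 at s1 (10>8)).
C5 is not dominated — it holds its own against C1 at s3 (7>2); C2 at s1 (8>2); C3 at s1 (8>1); C4 at s3 (7>1).

none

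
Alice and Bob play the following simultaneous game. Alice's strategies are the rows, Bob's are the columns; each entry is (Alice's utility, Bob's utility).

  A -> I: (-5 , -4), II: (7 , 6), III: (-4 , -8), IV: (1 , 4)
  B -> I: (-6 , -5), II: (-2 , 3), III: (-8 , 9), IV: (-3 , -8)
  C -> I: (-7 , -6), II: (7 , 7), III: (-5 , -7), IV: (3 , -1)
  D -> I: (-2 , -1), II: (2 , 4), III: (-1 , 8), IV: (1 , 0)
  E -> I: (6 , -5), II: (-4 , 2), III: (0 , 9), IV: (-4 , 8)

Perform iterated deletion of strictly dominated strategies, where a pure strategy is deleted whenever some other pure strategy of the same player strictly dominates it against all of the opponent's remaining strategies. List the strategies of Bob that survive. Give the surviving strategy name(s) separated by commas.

II, III, IV

Row B is eliminated: A beats it against every remaining column (I: -5>-6, II: 7>-2, III: -4>-8, IV: 1>-3).
Column I is eliminated: II beats it against every remaining row (A: 6>-4, C: 7>-6, D: 4>-1, E: 2>-5).
Among the remaining strategies, none is strictly dominated by another pure strategy of the same player, so the elimination stops.
Surviving strategies — Alice: {A, C, D, E}; Bob: {II, III, IV}.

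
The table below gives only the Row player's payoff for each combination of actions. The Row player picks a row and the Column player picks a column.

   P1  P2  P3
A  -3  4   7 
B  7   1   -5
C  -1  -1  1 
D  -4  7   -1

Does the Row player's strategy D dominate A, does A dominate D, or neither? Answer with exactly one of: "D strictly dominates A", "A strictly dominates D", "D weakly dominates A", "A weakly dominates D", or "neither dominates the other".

neither dominates the other

Compare D to A across each opponent action: P1: -4<-3, P2: 7>4, P3: -1<7.
D does better at P2 but worse at P1, P3; neither strategy dominates the other.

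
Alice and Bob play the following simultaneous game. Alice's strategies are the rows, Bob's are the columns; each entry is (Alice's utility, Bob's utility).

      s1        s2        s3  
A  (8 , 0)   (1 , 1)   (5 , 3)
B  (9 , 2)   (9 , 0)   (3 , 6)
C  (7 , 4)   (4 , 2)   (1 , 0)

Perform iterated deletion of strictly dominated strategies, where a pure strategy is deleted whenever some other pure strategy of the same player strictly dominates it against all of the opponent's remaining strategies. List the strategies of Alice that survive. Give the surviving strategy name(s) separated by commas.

A

Row C is eliminated: B beats it against every remaining column (s1: 9>7, s2: 9>4, s3: 3>1).
For Bob, s3 strictly dominates s1 on the remaining rows (A: 3>0, B: 6>2); eliminate s1.
Column s2 is eliminated: s3 beats it against every remaining row (A: 3>1, B: 6>0).
Alice's strategy B is strictly dominated by A (s3: 5>3) and is removed.
Among the remaining strategies, none is strictly dominated by another pure strategy of the same player, so the elimination stops.
Surviving strategies — Alice: {A}; Bob: {s3}.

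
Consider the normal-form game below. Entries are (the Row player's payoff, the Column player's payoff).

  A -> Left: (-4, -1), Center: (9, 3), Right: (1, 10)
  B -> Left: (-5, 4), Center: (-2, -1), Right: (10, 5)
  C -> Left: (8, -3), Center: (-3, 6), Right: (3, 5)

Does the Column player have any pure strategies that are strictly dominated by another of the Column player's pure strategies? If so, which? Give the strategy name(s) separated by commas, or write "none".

Right strictly dominates Left — A: 10>-1, B: 5>4, C: 5>-3.
Center: no other strategy beats it everywhere (Left at A (3>-1); Right at C (6>5)).
Right is not dominated — it holds its own against Left at A (10>-1); Center at A (10>3).

Left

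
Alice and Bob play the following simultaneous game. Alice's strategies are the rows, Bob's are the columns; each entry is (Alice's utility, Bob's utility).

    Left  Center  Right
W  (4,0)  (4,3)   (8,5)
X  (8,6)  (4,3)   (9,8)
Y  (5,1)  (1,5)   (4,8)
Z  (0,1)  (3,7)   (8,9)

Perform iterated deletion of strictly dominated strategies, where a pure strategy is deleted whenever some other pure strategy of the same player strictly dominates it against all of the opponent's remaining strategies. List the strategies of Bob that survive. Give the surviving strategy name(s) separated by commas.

For Alice, X strictly dominates Y on the remaining columns (Left: 8>5, Center: 4>1, Right: 9>4); eliminate Y.
For Alice, X strictly dominates Z on the remaining columns (Left: 8>0, Center: 4>3, Right: 9>8); eliminate Z.
Bob's strategy Left is strictly dominated by Right (W: 5>0, X: 8>6) and is removed.
Column Center is eliminated: Right beats it against every remaining row (W: 5>3, X: 8>3).
For Alice, X strictly dominates W on the remaining columns (Right: 9>8); eliminate W.
Among the remaining strategies, none is strictly dominated by another pure strategy of the same player, so the elimination stops.
Surviving strategies — Alice: {X}; Bob: {Right}.

Right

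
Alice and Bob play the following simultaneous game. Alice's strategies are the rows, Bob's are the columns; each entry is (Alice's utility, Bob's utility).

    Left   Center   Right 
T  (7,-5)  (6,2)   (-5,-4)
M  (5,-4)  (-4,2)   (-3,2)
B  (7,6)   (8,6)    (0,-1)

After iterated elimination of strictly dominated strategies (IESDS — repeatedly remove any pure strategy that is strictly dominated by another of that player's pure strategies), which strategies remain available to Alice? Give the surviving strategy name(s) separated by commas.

T, B

Alice's strategy M is strictly dominated by B (Left: 7>5, Center: 8>-4, Right: 0>-3) and is removed.
Column Right is eliminated: Center beats it against every remaining row (T: 2>-4, B: 6>-1).
Among the remaining strategies, none is strictly dominated by another pure strategy of the same player, so the elimination stops.
Surviving strategies — Alice: {T, B}; Bob: {Left, Center}.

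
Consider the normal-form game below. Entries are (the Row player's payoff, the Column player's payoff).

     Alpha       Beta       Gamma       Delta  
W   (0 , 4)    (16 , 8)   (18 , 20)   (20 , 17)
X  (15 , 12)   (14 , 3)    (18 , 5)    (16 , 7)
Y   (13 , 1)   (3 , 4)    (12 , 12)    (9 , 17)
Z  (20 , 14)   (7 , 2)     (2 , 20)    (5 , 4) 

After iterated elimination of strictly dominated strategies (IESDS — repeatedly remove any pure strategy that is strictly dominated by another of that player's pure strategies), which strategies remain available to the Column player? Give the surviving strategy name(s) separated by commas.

Alpha, Gamma, Delta

For the Row player, X strictly dominates Y on the remaining columns (Alpha: 15>13, Beta: 14>3, Gamma: 18>12, Delta: 16>9); eliminate Y.
The Column player's strategy Beta is strictly dominated by Gamma (W: 20>8, X: 5>3, Z: 20>2) and is removed.
Among the remaining strategies, none is strictly dominated by another pure strategy of the same player, so the elimination stops.
Surviving strategies — the Row player: {W, X, Z}; the Column player: {Alpha, Gamma, Delta}.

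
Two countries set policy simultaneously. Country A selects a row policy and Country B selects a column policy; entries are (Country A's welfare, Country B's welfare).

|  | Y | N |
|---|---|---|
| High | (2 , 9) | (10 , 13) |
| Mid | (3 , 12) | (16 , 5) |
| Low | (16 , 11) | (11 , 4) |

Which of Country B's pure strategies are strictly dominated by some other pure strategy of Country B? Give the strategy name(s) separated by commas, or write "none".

Y is not dominated — it holds its own against N at Mid (12>5).
Nothing dominates N: Y at High (13>9).

none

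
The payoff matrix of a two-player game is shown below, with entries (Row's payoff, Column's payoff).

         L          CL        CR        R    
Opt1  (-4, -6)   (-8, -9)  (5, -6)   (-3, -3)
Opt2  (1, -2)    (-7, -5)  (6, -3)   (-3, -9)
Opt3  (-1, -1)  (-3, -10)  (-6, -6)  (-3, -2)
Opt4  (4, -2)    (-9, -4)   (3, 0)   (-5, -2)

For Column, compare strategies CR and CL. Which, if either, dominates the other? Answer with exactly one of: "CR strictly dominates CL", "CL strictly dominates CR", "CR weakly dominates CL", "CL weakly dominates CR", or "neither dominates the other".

CR's payoffs vs CL's, by Row's action — Opt1: -6>-9, Opt2: -3>-5, Opt3: -6>-10, Opt4: 0>-4.
CR gives a strictly higher payoff against each opponent action, so CR strictly dominates CL.

CR strictly dominates CL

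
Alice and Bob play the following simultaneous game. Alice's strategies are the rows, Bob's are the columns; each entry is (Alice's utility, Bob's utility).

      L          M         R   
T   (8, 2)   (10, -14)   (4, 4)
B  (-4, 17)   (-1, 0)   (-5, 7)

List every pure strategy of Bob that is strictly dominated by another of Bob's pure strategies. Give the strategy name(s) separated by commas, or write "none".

M

Nothing dominates L: M at T (2>-14); R at B (17>7).
M: dominated, since L does at least as well everywhere (T: 2>-14, B: 17>0).
R is not dominated — it holds its own against L at T (4>2); M at T (4>-14).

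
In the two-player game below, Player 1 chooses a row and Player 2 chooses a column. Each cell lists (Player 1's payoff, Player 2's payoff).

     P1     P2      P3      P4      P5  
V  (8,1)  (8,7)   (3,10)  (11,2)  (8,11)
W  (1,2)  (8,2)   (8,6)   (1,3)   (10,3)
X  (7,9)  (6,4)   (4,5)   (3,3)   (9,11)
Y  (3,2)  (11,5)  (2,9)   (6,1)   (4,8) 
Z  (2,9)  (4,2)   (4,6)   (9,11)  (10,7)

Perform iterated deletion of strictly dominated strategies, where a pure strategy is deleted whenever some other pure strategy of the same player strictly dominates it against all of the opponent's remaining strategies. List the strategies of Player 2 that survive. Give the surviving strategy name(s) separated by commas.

Player 2's strategy P2 is strictly dominated by P3 (V: 10>7, W: 6>2, X: 5>4, Y: 9>5, Z: 6>2) and is removed.
Player 1's strategy Y is strictly dominated by V (P1: 8>3, P3: 3>2, P4: 11>6, P5: 8>4) and is removed.
Among the remaining strategies, none is strictly dominated by another pure strategy of the same player, so the elimination stops.
Surviving strategies — Player 1: {V, W, X, Z}; Player 2: {P1, P3, P4, P5}.

P1, P3, P4, P5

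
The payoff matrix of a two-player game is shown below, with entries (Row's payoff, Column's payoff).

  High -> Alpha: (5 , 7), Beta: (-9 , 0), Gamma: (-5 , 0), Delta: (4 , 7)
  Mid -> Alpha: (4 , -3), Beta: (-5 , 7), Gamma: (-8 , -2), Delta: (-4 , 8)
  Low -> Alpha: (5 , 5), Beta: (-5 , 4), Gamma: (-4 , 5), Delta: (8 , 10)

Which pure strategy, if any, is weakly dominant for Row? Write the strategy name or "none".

Low vs High: Alpha: 5=5, Beta: -5>-9, Gamma: -4>-5, Delta: 8>4.
Low vs Mid: Alpha: 5>4, Beta: -5=-5, Gamma: -4>-8, Delta: 8>-4.
Low is at least as good as every other strategy against every opponent action, so it is weakly dominant.

Low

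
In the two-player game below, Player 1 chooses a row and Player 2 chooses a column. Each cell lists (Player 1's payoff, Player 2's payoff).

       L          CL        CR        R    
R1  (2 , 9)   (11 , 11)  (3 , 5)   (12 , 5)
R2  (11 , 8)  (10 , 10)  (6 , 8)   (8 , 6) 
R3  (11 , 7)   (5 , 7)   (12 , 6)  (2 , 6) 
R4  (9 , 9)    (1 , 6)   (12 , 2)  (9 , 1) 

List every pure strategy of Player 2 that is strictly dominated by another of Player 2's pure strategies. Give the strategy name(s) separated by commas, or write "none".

L is not dominated — it holds its own against CL at R3 (7=7); CR at R1 (9>5); R at R1 (9>5).
Nothing dominates CL: L at R1 (11>9); CR at R1 (11>5); R at R1 (11>5).
CL strictly dominates CR — R1: 11>5, R2: 10>8, R3: 7>6, R4: 6>2.
L strictly dominates R — R1: 9>5, R2: 8>6, R3: 7>6, R4: 9>1.

CR, R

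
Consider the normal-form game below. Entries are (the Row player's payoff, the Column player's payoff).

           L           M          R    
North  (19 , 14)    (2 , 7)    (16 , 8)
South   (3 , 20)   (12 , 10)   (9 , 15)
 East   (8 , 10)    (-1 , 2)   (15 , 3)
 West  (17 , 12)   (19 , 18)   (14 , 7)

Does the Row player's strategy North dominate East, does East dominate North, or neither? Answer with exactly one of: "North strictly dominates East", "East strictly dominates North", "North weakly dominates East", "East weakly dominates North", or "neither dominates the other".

North strictly dominates East

North's payoffs vs East's, by the Column player's action — L: 19>8, M: 2>-1, R: 16>15.
North gives a strictly higher payoff against each choice by the Column player, so North strictly dominates East.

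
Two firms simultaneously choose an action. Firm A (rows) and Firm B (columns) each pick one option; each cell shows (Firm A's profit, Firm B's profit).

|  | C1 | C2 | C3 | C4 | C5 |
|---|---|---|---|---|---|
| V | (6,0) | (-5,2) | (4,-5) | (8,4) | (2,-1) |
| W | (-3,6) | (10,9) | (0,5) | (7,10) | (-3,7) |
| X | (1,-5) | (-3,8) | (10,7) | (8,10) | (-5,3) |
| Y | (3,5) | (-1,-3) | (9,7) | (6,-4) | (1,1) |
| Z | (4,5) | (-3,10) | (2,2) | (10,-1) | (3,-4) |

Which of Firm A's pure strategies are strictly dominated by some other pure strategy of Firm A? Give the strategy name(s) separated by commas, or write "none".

none

V: no other strategy beats it everywhere (W at C1 (6>-3); X at C1 (6>1); Y at C1 (6>3); Z at C1 (6>4)).
Nothing dominates W: V at C2 (10>-5); X at C2 (10>-3); Y at C2 (10>-1); Z at C2 (10>-3).
Nothing dominates X: V at C2 (-3>-5); W at C1 (1>-3); Y at C3 (10>9); Z at C2 (-3=-3).
Y: no other strategy beats it everywhere (V at C2 (-1>-5); W at C1 (3>-3); X at C1 (3>1); Z at C2 (-1>-3)).
Z: no other strategy beats it everywhere (V at C2 (-3>-5); W at C1 (4>-3); X at C1 (4>1); Y at C1 (4>3)).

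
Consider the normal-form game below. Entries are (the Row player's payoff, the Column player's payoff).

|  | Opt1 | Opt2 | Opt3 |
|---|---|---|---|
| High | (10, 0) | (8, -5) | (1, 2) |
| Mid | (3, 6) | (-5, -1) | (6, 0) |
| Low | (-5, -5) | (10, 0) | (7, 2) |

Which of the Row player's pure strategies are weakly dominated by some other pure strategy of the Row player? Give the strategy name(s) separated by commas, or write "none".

none

High: no other strategy beats it everywhere (Mid at Opt1 (10>3); Low at Opt1 (10>-5)).
Mid is not dominated — it holds its own against High at Opt3 (6>1); Low at Opt1 (3>-5).
Low: no other strategy beats it everywhere (High at Opt2 (10>8); Mid at Opt2 (10>-5)).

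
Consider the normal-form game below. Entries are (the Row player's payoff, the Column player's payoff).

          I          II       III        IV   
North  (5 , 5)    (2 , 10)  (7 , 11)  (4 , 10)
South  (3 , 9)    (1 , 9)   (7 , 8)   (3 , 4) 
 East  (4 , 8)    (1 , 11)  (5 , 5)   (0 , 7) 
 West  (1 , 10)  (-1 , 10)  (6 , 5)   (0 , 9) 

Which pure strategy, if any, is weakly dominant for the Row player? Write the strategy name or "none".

North vs South: I: 5>3, II: 2>1, III: 7=7, IV: 4>3.
North vs East: I: 5>4, II: 2>1, III: 7>5, IV: 4>0.
North vs West: I: 5>1, II: 2>-1, III: 7>6, IV: 4>0.
North is at least as good as every other strategy against every opponent action, so it is weakly dominant.

North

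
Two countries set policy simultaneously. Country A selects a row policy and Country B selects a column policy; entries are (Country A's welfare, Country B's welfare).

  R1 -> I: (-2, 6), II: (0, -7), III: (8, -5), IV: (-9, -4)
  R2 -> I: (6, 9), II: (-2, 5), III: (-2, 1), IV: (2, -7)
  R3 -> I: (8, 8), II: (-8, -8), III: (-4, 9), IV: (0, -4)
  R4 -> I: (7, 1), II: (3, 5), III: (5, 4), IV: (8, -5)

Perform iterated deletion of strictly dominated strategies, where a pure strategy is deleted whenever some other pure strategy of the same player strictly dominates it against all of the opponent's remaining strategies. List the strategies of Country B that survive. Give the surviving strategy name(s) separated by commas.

I, II, III

Country A's strategy R2 is strictly dominated by R4 (I: 7>6, II: 3>-2, III: 5>-2, IV: 8>2) and is removed.
For Country B, I strictly dominates IV on the remaining rows (R1: 6>-4, R3: 8>-4, R4: 1>-5); eliminate IV.
Among the remaining strategies, none is strictly dominated by another pure strategy of the same player, so the elimination stops.
Surviving strategies — Country A: {R1, R3, R4}; Country B: {I, II, III}.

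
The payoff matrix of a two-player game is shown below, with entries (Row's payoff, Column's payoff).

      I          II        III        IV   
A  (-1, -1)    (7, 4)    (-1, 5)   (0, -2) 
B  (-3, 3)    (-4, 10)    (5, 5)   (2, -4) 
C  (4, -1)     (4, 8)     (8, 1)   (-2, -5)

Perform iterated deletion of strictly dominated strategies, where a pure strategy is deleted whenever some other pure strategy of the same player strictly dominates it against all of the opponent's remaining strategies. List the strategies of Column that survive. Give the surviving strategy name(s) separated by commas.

Column I is eliminated: II beats it against every remaining row (A: 4>-1, B: 10>3, C: 8>-1).
Column IV is eliminated: II beats it against every remaining row (A: 4>-2, B: 10>-4, C: 8>-5).
Row's strategy B is strictly dominated by C (II: 4>-4, III: 8>5) and is removed.
Among the remaining strategies, none is strictly dominated by another pure strategy of the same player, so the elimination stops.
Surviving strategies — Row: {A, C}; Column: {II, III}.

II, III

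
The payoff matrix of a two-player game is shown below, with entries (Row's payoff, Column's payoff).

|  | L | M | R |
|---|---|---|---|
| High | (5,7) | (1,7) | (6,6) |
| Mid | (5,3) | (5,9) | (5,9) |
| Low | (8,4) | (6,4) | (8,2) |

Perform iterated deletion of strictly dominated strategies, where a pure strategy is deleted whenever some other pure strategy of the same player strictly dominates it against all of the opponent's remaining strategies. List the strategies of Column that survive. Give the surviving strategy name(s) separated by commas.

L, M

Row's strategy High is strictly dominated by Low (L: 8>5, M: 6>1, R: 8>6) and is removed.
For Row, Low strictly dominates Mid on the remaining columns (L: 8>5, M: 6>5, R: 8>5); eliminate Mid.
Column's strategy R is strictly dominated by L (Low: 4>2) and is removed.
Among the remaining strategies, none is strictly dominated by another pure strategy of the same player, so the elimination stops.
Surviving strategies — Row: {Low}; Column: {L, M}.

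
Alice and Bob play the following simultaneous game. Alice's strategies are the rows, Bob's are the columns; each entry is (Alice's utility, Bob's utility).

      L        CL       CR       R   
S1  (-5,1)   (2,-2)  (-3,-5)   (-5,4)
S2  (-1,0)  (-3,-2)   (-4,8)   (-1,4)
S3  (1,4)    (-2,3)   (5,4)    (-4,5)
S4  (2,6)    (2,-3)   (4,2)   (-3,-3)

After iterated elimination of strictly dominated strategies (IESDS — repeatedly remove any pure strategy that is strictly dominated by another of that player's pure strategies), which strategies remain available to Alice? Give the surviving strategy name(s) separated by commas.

S2, S3, S4

Column CL is eliminated: L beats it against every remaining row (S1: 1>-2, S2: 0>-2, S3: 4>3, S4: 6>-3).
Row S1 is eliminated: S3 beats it against every remaining column (L: 1>-5, CR: 5>-3, R: -4>-5).
Among the remaining strategies, none is strictly dominated by another pure strategy of the same player, so the elimination stops.
Surviving strategies — Alice: {S2, S3, S4}; Bob: {L, CR, R}.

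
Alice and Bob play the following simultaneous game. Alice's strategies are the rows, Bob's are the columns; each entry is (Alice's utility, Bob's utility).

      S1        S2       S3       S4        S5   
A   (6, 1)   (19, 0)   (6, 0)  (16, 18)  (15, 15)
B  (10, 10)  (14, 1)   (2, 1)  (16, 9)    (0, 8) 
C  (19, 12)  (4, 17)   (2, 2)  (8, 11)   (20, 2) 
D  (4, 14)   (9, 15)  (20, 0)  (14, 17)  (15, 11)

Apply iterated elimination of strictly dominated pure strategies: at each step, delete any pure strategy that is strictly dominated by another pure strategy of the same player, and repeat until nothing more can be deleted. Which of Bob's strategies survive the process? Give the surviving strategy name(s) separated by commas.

For Bob, S1 strictly dominates S3 on the remaining rows (A: 1>0, B: 10>1, C: 12>2, D: 14>0); eliminate S3.
Bob's strategy S5 is strictly dominated by S4 (A: 18>15, B: 9>8, C: 11>2, D: 17>11) and is removed.
Row D is eliminated: A beats it against every remaining column (S1: 6>4, S2: 19>9, S4: 16>14).
Among the remaining strategies, none is strictly dominated by another pure strategy of the same player, so the elimination stops.
Surviving strategies — Alice: {A, B, C}; Bob: {S1, S2, S4}.

S1, S2, S4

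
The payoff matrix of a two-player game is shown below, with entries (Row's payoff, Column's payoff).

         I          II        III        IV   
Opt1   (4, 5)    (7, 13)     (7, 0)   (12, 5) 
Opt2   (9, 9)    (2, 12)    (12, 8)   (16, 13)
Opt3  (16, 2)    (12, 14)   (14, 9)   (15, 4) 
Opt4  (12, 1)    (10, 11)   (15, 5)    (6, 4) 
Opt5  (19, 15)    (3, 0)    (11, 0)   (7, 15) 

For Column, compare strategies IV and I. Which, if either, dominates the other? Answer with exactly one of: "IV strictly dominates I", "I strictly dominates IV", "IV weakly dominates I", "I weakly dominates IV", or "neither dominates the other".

IV's payoffs vs I's, by Row's action — Opt1: 5=5, Opt2: 13>9, Opt3: 4>2, Opt4: 4>1, Opt5: 15=15.
IV is at least as good everywhere and strictly better somewhere (tied only at Opt1, Opt5), so IV weakly but not strictly dominates I.

IV weakly dominates I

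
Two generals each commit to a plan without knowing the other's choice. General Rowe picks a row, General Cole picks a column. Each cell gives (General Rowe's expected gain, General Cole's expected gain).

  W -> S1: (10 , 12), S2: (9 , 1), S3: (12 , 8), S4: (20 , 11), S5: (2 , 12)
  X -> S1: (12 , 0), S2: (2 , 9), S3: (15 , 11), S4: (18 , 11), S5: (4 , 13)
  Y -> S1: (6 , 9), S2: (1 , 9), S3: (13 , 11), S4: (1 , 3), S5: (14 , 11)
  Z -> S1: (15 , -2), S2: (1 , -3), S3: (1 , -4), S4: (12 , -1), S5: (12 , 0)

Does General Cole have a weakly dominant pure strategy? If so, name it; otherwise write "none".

S5

S5 vs S1: W: 12=12, X: 13>0, Y: 11>9, Z: 0>-2.
S5 vs S2: W: 12>1, X: 13>9, Y: 11>9, Z: 0>-3.
S5 vs S3: W: 12>8, X: 13>11, Y: 11=11, Z: 0>-4.
S5 vs S4: W: 12>11, X: 13>11, Y: 11>3, Z: 0>-1.
S5 is at least as good as every other strategy against every opponent action, so it is weakly dominant.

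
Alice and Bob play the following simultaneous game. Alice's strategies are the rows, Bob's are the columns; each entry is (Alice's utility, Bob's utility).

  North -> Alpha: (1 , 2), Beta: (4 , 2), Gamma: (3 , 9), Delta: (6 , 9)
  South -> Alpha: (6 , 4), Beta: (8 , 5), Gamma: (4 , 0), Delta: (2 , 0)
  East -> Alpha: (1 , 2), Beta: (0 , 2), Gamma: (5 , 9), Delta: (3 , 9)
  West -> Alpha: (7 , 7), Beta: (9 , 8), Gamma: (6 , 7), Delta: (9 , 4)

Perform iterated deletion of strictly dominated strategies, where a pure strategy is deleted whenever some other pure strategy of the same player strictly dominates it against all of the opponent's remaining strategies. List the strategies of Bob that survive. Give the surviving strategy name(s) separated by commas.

Beta

Alice's strategy North is strictly dominated by West (Alpha: 7>1, Beta: 9>4, Gamma: 6>3, Delta: 9>6) and is removed.
For Alice, West strictly dominates South on the remaining columns (Alpha: 7>6, Beta: 9>8, Gamma: 6>4, Delta: 9>2); eliminate South.
Row East is eliminated: West beats it against every remaining column (Alpha: 7>1, Beta: 9>0, Gamma: 6>5, Delta: 9>3).
Bob's strategy Alpha is strictly dominated by Beta (West: 8>7) and is removed.
Bob's strategy Gamma is strictly dominated by Beta (West: 8>7) and is removed.
Bob's strategy Delta is strictly dominated by Beta (West: 8>4) and is removed.
Among the remaining strategies, none is strictly dominated by another pure strategy of the same player, so the elimination stops.
Surviving strategies — Alice: {West}; Bob: {Beta}.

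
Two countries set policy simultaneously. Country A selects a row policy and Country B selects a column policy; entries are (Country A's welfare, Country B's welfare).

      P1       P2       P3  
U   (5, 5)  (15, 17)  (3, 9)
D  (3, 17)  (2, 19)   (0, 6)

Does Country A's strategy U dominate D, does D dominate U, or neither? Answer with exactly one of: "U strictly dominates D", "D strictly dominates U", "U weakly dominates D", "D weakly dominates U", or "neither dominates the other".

U strictly dominates D

U's payoffs vs D's, by Country B's action — P1: 5>3, P2: 15>2, P3: 3>0.
Every comparison favours U, so U strictly dominates D.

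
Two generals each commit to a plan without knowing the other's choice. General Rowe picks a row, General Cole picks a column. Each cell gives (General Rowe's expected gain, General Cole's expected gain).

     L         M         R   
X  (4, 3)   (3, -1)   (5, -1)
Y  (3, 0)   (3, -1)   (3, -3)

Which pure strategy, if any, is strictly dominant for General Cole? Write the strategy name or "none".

L vs M: X: 3>-1, Y: 0>-1.
L vs R: X: 3>-1, Y: 0>-3.
L strictly beats every other strategy against every opponent action, so it is strictly dominant.

L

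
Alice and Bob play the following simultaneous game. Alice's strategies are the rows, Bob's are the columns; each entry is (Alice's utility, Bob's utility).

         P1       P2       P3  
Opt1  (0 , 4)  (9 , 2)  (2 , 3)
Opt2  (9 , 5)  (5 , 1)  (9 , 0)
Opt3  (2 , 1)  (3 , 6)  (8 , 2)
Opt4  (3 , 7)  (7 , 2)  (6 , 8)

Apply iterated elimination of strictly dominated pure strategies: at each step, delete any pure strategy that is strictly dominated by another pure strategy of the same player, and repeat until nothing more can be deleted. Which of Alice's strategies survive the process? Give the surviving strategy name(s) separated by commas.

Opt2

For Alice, Opt2 strictly dominates Opt3 on the remaining columns (P1: 9>2, P2: 5>3, P3: 9>8); eliminate Opt3.
For Bob, P1 strictly dominates P2 on the remaining rows (Opt1: 4>2, Opt2: 5>1, Opt4: 7>2); eliminate P2.
Alice's strategy Opt1 is strictly dominated by Opt2 (P1: 9>0, P3: 9>2) and is removed.
Row Opt4 is eliminated: Opt2 beats it against every remaining column (P1: 9>3, P3: 9>6).
Column P3 is eliminated: P1 beats it against every remaining row (Opt2: 5>0).
Among the remaining strategies, none is strictly dominated by another pure strategy of the same player, so the elimination stops.
Surviving strategies — Alice: {Opt2}; Bob: {P1}.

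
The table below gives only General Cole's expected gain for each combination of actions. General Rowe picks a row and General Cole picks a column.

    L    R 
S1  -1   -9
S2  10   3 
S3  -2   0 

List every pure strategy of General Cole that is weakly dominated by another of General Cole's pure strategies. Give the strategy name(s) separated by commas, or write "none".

none

L is not dominated — it holds its own against R at S1 (-1>-9).
R: no other strategy beats it everywhere (L at S3 (0>-2)).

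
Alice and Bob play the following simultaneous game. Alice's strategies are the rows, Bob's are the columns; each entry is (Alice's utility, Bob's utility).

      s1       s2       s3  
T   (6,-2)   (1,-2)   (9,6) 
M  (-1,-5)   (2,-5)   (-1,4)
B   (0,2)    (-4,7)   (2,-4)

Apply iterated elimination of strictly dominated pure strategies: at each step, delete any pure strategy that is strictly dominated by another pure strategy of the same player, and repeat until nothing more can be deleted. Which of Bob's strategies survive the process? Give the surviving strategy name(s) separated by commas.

Row B is eliminated: T beats it against every remaining column (s1: 6>0, s2: 1>-4, s3: 9>2).
For Bob, s3 strictly dominates s1 on the remaining rows (T: 6>-2, M: 4>-5); eliminate s1.
Column s2 is eliminated: s3 beats it against every remaining row (T: 6>-2, M: 4>-5).
Alice's strategy M is strictly dominated by T (s3: 9>-1) and is removed.
Among the remaining strategies, none is strictly dominated by another pure strategy of the same player, so the elimination stops.
Surviving strategies — Alice: {T}; Bob: {s3}.

s3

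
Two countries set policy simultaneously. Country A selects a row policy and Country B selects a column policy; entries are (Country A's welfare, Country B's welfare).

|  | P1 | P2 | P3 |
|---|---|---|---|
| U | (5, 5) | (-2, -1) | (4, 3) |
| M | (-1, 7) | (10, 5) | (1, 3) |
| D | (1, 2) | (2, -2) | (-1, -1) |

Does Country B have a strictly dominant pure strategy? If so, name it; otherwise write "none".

P1 vs P2: U: 5>-1, M: 7>5, D: 2>-2.
P1 vs P3: U: 5>3, M: 7>3, D: 2>-1.
P1 strictly beats every other strategy against every opponent action, so it is strictly dominant.

P1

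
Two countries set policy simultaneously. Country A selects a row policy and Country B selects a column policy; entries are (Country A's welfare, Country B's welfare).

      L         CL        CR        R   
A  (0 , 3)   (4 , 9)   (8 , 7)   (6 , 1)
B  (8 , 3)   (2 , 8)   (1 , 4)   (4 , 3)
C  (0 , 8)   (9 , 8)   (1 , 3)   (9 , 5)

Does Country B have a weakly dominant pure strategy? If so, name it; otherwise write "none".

CL

CL vs L: A: 9>3, B: 8>3, C: 8=8.
CL vs CR: A: 9>7, B: 8>4, C: 8>3.
CL vs R: A: 9>1, B: 8>3, C: 8>5.
CL is at least as good as every other strategy against every opponent action, so it is weakly dominant.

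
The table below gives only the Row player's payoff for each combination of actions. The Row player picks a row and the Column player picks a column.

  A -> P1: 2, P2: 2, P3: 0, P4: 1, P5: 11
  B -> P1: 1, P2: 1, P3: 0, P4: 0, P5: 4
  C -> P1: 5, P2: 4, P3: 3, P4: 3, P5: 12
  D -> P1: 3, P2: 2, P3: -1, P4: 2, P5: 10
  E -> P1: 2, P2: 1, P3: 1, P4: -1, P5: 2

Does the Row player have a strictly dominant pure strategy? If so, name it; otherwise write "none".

C

C vs A: P1: 5>2, P2: 4>2, P3: 3>0, P4: 3>1, P5: 12>11.
C vs B: P1: 5>1, P2: 4>1, P3: 3>0, P4: 3>0, P5: 12>4.
C vs D: P1: 5>3, P2: 4>2, P3: 3>-1, P4: 3>2, P5: 12>10.
C vs E: P1: 5>2, P2: 4>1, P3: 3>1, P4: 3>-1, P5: 12>2.
C strictly beats every other strategy against every opponent action, so it is strictly dominant.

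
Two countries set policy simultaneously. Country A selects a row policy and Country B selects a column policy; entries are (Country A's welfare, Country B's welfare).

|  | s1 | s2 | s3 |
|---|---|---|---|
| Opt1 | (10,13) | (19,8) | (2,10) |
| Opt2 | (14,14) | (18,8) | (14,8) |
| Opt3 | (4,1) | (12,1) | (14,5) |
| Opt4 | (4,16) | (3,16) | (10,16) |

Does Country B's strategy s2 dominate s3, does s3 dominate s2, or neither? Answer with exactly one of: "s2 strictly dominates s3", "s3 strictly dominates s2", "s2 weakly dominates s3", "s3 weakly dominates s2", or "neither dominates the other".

s2's payoffs vs s3's, by Country A's action — Opt1: 8<10, Opt2: 8=8, Opt3: 1<5, Opt4: 16=16.
s3 is at least as good everywhere and strictly better somewhere (tied at Opt2, Opt4), so s3 weakly dominates s2.

s3 weakly dominates s2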